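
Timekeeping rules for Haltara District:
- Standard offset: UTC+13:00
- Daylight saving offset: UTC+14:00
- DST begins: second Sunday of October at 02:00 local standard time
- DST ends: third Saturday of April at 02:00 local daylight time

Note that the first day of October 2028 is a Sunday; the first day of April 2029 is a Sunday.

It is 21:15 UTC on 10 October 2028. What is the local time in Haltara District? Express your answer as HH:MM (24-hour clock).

11:15

1 October 2028 is a Sunday, so the first Sunday is October 1 and the second is October 8.
1 April 2029 is a Sunday, so the first Saturday is April 7 and the third is April 21.
At the standard offset (UTC+13:00), 21:15 UTC + 13h = 10:15 Haltara District standard time (rolling into the next day, 11 October 2028).
The standard-time date in Haltara District, 11 October 2028, falls between 8 October 2028 and 21 April 2029, so daylight saving is in effect and Haltara District is at UTC+14:00.
21:15 UTC + 14h = 11:15 local (rolling into the next day, 11 October 2028).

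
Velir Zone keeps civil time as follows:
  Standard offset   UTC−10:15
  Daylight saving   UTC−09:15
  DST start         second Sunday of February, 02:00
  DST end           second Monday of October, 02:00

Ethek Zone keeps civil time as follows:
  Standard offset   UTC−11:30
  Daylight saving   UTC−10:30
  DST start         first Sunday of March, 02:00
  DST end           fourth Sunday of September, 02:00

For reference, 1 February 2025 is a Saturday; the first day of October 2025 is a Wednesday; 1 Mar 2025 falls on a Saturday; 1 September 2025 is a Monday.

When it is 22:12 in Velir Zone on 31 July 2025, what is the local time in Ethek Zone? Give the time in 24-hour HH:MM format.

20:57

1 February 2025 is a Saturday, so the first Sunday is February 2 and the second is February 9.
1 October 2025 is a Wednesday, so the first Monday is October 6 and the second is October 13.
Daylight saving runs 9 February – 13 October; 31 July 2025 is inside that window, so Velir Zone is at UTC−09:15.
22:12 Velir Zone + 9h15m = 07:27 UTC (rolling into the next day, 1 August 2025).
1 March 2025 is a Saturday, so the first Sunday is March 2.
1 September 2025 is a Monday, so the first Sunday is September 7 and the fourth is September 28.
At the standard offset (UTC−11:30), 07:27 UTC − 11h30m = 19:57 Ethek Zone standard time (rolling into the previous day, 31 July 2025).
The standard-time date in Ethek Zone, 31 July 2025, falls between 2 March and 28 September, so daylight saving is in effect and Ethek Zone is at UTC−10:30.
07:27 UTC − 10h30m = 20:57 Ethek Zone (rolling into the previous day, 31 July 2025).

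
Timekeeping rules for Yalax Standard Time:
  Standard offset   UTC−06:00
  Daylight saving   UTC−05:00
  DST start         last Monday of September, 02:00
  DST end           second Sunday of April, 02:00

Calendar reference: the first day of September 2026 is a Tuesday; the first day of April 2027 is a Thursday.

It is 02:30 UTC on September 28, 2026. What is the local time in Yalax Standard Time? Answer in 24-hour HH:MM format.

1 September 2026 is a Tuesday, so Mondays fall on 7, 14, 21, 28; the last is September 28.
1 April 2027 is a Thursday, so the first Sunday is April 4 and the second is April 11.
At the standard offset (UTC−06:00), 02:30 UTC − 6h = 20:30 Yalax Standard Time standard time (rolling into the previous day, 27 September 2026).
The standard-time date in Yalax Standard Time, September 27, 2026, does not fall between 28 September 2026 and 11 April 2027, so daylight saving is not in effect and Yalax Standard Time is at UTC−06:00.
02:30 UTC − 6h = 20:30 local (rolling into the previous day, 27 September 2026).

20:30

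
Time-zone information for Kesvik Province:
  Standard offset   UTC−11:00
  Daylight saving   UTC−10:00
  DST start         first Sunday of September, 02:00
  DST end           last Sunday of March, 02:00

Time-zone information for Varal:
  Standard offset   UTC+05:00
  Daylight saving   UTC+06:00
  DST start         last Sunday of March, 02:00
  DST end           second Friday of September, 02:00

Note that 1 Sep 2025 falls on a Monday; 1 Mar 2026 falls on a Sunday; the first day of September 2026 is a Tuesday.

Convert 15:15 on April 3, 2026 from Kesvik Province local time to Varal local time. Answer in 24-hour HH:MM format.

1 September 2025 is a Monday, so the first Sunday is September 7.
1 March 2026 is a Sunday, so Sundays fall on 1, 8, 15, 22, 29; the last is March 29.
April 3, 2026 is outside the daylight-saving period (7 September 2025 – 29 March 2026), so Kesvik Province is on standard time, UTC−11:00.
15:15 Kesvik Province + 11h = 02:15 UTC (rolling into the next day, 4 April 2026).
1 March 2026 is a Sunday, so Sundays fall on 1, 8, 15, 22, 29; the last is March 29.
1 September 2026 is a Tuesday, so the first Friday is September 4 and the second is September 11.
At the standard offset (UTC+05:00), 02:15 UTC + 5h = 07:15 Varal standard time.
Daylight saving runs 29 March – 11 September; the standard-time date in Varal, April 4, 2026, is inside that window, so Varal is at UTC+06:00.
02:15 UTC + 6h = 08:15 Varal.

08:15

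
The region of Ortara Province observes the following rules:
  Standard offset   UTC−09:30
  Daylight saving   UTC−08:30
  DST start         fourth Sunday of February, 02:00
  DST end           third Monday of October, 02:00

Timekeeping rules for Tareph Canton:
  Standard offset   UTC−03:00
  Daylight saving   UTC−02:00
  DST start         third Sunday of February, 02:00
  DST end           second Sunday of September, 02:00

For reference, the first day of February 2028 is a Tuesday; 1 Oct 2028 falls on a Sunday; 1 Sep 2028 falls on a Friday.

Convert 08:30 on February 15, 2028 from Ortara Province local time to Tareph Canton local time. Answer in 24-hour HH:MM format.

15:00

1 February 2028 is a Tuesday, so the first Sunday is February 6 and the fourth is February 27.
1 October 2028 is a Sunday, so the first Monday is October 2 and the third is October 16.
February 15, 2028 does not fall between 27 February and 16 October, so daylight saving is not in effect and Ortara Province is at UTC−09:30.
08:30 Ortara Province + 9h30m = 18:00 UTC.
1 February 2028 is a Tuesday, so the first Sunday is February 6 and the third is February 20.
1 September 2028 is a Friday, so the first Sunday is September 3 and the second is September 10.
At the standard offset (UTC−03:00), 18:00 UTC − 3h = 15:00 Tareph Canton standard time.
Daylight saving runs 20 February – 10 September; the standard-time date in Tareph Canton, February 15, 2028, is outside that window, so Tareph Canton is on standard time at UTC−03:00.
18:00 UTC − 3h = 15:00 Tareph Canton.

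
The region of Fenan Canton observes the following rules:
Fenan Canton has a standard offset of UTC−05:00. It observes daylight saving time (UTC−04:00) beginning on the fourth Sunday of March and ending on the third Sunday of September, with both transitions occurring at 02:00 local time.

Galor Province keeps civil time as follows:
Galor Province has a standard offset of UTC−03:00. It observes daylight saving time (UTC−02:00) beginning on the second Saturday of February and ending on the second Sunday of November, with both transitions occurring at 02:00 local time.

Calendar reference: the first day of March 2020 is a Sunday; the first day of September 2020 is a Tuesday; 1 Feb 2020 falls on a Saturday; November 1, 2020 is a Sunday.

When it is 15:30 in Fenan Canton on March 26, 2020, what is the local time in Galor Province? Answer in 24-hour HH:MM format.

1 March 2020 is a Sunday, so the first Sunday is March 1 and the fourth is March 22.
1 September 2020 is a Tuesday, so the first Sunday is September 6 and the third is September 20.
March 26, 2020 falls between 22 March and 20 September, so daylight saving is in effect and Fenan Canton is at UTC−04:00.
15:30 Fenan Canton + 4h = 19:30 UTC.
1 February 2020 is a Saturday, so the first Saturday is February 1 and the second is February 8.
1 November 2020 is a Sunday, so the first Sunday is November 1 and the second is November 8.
At the standard offset (UTC−03:00), 19:30 UTC − 3h = 16:30 Galor Province standard time.
Daylight saving runs 8 February – 8 November; the standard-time date in Galor Province, March 26, 2020, is inside that window, so Galor Province is at UTC−02:00.
19:30 UTC − 2h = 17:30 Galor Province.

17:30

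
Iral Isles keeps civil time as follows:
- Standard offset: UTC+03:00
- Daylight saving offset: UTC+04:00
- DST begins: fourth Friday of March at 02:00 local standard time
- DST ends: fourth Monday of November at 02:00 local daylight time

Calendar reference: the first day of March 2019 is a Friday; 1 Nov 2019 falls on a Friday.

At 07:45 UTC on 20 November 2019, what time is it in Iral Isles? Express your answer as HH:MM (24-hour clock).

1 March 2019 is a Friday, so the first Friday is March 1 and the fourth is March 22.
1 November 2019 is a Friday, so the first Monday is November 4 and the fourth is November 25.
At the standard offset (UTC+03:00), 07:45 UTC + 3h = 10:45 Iral Isles standard time.
The standard-time date in Iral Isles, 20 November 2019, falls between 22 March and 25 November, so daylight saving is in effect and Iral Isles is at UTC+04:00.
07:45 UTC + 4h = 11:45 local.

11:45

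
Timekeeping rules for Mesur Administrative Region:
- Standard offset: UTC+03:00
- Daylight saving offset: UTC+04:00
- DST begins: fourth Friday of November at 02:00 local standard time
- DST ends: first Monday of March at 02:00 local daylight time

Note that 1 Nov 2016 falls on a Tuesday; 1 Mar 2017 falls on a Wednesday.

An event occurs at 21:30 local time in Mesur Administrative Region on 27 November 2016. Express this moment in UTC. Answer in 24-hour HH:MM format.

1 November 2016 is a Tuesday, so the first Friday is November 4 and the fourth is November 25.
1 March 2017 is a Wednesday, so the first Monday is March 6.
Daylight saving runs 25 November 2016 – 6 March 2017; 27 November 2016 is inside that window, so Mesur Administrative Region is at UTC+04:00.
21:30 local − 4h = 17:30 UTC.

17:30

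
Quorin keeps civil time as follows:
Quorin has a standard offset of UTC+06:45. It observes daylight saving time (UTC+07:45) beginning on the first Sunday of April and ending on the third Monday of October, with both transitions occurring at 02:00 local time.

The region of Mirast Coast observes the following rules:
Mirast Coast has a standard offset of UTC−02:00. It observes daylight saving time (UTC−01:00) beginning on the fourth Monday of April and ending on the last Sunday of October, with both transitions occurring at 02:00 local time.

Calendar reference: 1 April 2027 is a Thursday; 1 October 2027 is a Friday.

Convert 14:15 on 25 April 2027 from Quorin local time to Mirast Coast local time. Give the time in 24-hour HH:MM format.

1 April 2027 is a Thursday, so the first Sunday is April 4.
1 October 2027 is a Friday, so the first Monday is October 4 and the third is October 18.
25 April 2027 lies within the daylight-saving period (4 April – 18 October), so Quorin is on daylight time, UTC+07:45.
14:15 Quorin − 7h45m = 06:30 UTC.
1 April 2027 is a Thursday, so the first Monday is April 5 and the fourth is April 26.
1 October 2027 is a Friday, so Sundays fall on 3, 10, 17, 24, 31; the last is October 31.
At the standard offset (UTC−02:00), 06:30 UTC − 2h = 04:30 Mirast Coast standard time.
Daylight saving runs 26 April – 31 October; the standard-time date in Mirast Coast, 25 April 2027, is outside that window, so Mirast Coast is on standard time at UTC−02:00.
06:30 UTC − 2h = 04:30 Mirast Coast.

04:30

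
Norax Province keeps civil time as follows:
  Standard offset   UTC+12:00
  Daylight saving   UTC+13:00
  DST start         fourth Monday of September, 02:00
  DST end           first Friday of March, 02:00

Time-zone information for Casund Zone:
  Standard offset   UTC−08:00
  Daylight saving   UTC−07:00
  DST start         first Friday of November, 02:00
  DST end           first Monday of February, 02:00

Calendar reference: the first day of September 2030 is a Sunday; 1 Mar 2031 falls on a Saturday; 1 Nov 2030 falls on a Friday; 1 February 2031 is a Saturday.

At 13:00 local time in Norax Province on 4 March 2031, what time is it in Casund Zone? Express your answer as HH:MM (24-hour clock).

16:00

1 September 2030 is a Sunday, so the first Monday is September 2 and the fourth is September 23.
1 March 2031 is a Saturday, so the first Friday is March 7.
4 March 2031 lies within the daylight-saving period (23 September 2030 – 7 March 2031), so Norax Province is on daylight time, UTC+13:00.
13:00 Norax Province − 13h = 00:00 UTC.
1 November 2030 is a Friday, so the first Friday is November 1.
1 February 2031 is a Saturday, so the first Monday is February 3.
At the standard offset (UTC−08:00), 00:00 UTC − 8h = 16:00 Casund Zone standard time (rolling into the previous day, 3 March 2031).
The standard-time date in Casund Zone, 3 March 2031, does not fall between 1 November 2030 and 3 February 2031, so daylight saving is not in effect and Casund Zone is at UTC−08:00.
00:00 UTC − 8h = 16:00 Casund Zone (rolling into the previous day, 3 March 2031).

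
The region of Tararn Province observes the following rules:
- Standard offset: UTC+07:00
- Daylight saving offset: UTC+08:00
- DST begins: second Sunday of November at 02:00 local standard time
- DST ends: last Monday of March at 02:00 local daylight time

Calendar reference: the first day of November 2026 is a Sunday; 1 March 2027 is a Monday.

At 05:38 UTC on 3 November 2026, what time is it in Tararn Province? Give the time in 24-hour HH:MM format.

12:38

1 November 2026 is a Sunday, so the first Sunday is November 1 and the second is November 8.
1 March 2027 is a Monday, so Mondays fall on 1, 8, 15, 22, 29; the last is March 29.
At the standard offset (UTC+07:00), 05:38 UTC + 7h = 12:38 Tararn Province standard time.
The standard-time date in Tararn Province, 3 November 2026, does not fall between 8 November 2026 and 29 March 2027, so daylight saving is not in effect and Tararn Province is at UTC+07:00.
05:38 UTC + 7h = 12:38 local.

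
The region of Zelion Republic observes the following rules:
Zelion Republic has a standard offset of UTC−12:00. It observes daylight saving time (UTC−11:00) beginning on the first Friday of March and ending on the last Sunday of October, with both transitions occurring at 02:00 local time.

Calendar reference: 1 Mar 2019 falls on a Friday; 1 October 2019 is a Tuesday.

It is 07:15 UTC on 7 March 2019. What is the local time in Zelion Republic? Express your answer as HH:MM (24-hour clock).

1 March 2019 is a Friday, so the first Friday is March 1.
1 October 2019 is a Tuesday, so Sundays fall on 6, 13, 20, 27; the last is October 27.
At the standard offset (UTC−12:00), 07:15 UTC − 12h = 19:15 Zelion Republic standard time (rolling into the previous day, 6 March 2019).
Daylight saving runs 1 March – 27 October; the standard-time date in Zelion Republic, 6 March 2019, is inside that window, so Zelion Republic is at UTC−11:00.
07:15 UTC − 11h = 20:15 local (rolling into the previous day, 6 March 2019).

20:15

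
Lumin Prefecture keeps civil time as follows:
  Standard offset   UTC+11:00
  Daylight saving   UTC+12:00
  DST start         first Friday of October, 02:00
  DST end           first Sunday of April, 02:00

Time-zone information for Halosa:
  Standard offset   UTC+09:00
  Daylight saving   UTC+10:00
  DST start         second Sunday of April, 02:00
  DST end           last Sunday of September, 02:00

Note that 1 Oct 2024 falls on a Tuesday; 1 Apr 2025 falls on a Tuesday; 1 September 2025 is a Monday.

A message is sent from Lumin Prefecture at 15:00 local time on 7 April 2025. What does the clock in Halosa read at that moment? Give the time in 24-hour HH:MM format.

13:00

1 October 2024 is a Tuesday, so the first Friday is October 4.
1 April 2025 is a Tuesday, so the first Sunday is April 6.
7 April 2025 is outside the daylight-saving period (4 October 2024 – 6 April 2025), so Lumin Prefecture is on standard time, UTC+11:00.
15:00 Lumin Prefecture − 11h = 04:00 UTC.
1 April 2025 is a Tuesday, so the first Sunday is April 6 and the second is April 13.
1 September 2025 is a Monday, so Sundays fall on 7, 14, 21, 28; the last is September 28.
At the standard offset (UTC+09:00), 04:00 UTC + 9h = 13:00 Halosa standard time.
The standard-time date in Halosa, 7 April 2025, does not fall between 13 April and 28 September, so daylight saving is not in effect and Halosa is at UTC+09:00.
04:00 UTC + 9h = 13:00 Halosa.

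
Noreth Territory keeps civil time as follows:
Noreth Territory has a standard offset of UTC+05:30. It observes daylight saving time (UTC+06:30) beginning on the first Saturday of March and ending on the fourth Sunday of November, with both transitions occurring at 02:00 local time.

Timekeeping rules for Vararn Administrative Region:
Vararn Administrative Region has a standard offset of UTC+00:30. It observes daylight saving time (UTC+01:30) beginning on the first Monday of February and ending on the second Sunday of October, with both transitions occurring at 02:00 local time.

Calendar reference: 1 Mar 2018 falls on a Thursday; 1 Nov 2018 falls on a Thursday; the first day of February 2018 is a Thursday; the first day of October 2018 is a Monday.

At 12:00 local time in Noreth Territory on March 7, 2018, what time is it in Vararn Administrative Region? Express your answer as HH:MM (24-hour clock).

07:00

1 March 2018 is a Thursday, so the first Saturday is March 3.
1 November 2018 is a Thursday, so the first Sunday is November 4 and the fourth is November 25.
March 7, 2018 lies within the daylight-saving period (3 March – 25 November), so Noreth Territory is on daylight time, UTC+06:30.
12:00 Noreth Territory − 6h30m = 05:30 UTC.
1 February 2018 is a Thursday, so the first Monday is February 5.
1 October 2018 is a Monday, so the first Sunday is October 7 and the second is October 14.
At the standard offset (UTC+00:30), 05:30 UTC + 0h30m = 06:00 Vararn Administrative Region standard time.
The standard-time date in Vararn Administrative Region, March 7, 2018, falls between 5 February and 14 October, so daylight saving is in effect and Vararn Administrative Region is at UTC+01:30.
05:30 UTC + 1h30m = 07:00 Vararn Administrative Region.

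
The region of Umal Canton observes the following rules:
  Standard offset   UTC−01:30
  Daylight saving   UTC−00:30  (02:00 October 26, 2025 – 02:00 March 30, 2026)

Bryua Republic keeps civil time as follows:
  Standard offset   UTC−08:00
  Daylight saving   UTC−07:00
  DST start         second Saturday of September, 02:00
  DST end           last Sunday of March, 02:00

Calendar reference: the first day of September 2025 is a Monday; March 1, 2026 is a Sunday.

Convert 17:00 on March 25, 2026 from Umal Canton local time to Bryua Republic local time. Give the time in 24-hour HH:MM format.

Daylight saving runs 26 October 2025 – 30 March 2026; March 25, 2026 is inside that window, so Umal Canton is at UTC−00:30.
17:00 Umal Canton + 0h30m = 17:30 UTC.
1 September 2025 is a Monday, so the first Saturday is September 6 and the second is September 13.
1 March 2026 is a Sunday, so Sundays fall on 1, 8, 15, 22, 29; the last is March 29.
At the standard offset (UTC−08:00), 17:30 UTC − 8h = 09:30 Bryua Republic standard time.
The standard-time date in Bryua Republic, March 25, 2026, falls between 13 September 2025 and 29 March 2026, so daylight saving is in effect and Bryua Republic is at UTC−07:00.
17:30 UTC − 7h = 10:30 Bryua Republic.

10:30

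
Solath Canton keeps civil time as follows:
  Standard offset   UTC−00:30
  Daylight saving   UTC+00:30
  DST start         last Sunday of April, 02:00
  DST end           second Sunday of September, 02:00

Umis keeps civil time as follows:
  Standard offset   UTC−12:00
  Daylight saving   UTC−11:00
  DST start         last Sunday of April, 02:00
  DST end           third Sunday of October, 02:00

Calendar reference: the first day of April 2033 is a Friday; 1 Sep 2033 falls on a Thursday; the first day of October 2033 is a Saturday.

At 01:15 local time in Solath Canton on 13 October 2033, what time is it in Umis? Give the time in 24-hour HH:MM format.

1 April 2033 is a Friday, so Sundays fall on 3, 10, 17, 24; the last is April 24.
1 September 2033 is a Thursday, so the first Sunday is September 4 and the second is September 11.
Daylight saving runs 24 April – 11 September; 13 October 2033 is outside that window, so Solath Canton is on standard time at UTC−00:30.
01:15 Solath Canton + 0h30m = 01:45 UTC.
1 April 2033 is a Friday, so Sundays fall on 3, 10, 17, 24; the last is April 24.
1 October 2033 is a Saturday, so the first Sunday is October 2 and the third is October 16.
At the standard offset (UTC−12:00), 01:45 UTC − 12h = 13:45 Umis standard time (rolling into the previous day, 12 October 2033).
Daylight saving runs 24 April – 16 October; the standard-time date in Umis, 12 October 2033, is inside that window, so Umis is at UTC−11:00.
01:45 UTC − 11h = 14:45 Umis (rolling into the previous day, 12 October 2033).

14:45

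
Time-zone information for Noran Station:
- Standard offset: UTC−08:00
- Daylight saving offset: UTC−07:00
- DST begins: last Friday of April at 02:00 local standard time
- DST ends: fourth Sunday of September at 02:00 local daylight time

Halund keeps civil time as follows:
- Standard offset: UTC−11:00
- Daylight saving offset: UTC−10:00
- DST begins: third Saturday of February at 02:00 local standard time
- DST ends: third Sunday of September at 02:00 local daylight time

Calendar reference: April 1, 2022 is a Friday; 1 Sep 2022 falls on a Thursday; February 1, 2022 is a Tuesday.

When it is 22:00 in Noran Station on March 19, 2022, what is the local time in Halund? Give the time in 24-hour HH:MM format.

20:00

1 April 2022 is a Friday, so Fridays fall on 1, 8, 15, 22, 29; the last is April 29.
1 September 2022 is a Thursday, so the first Sunday is September 4 and the fourth is September 25.
March 19, 2022 is outside the daylight-saving period (29 April – 25 September), so Noran Station is on standard time, UTC−08:00.
22:00 Noran Station + 8h = 06:00 UTC (rolling into the next day, 20 March 2022).
1 February 2022 is a Tuesday, so the first Saturday is February 5 and the third is February 19.
1 September 2022 is a Thursday, so the first Sunday is September 4 and the third is September 18.
At the standard offset (UTC−11:00), 06:00 UTC − 11h = 19:00 Halund standard time (rolling into the previous day, 19 March 2022).
The standard-time date in Halund, March 19, 2022, falls between 19 February and 18 September, so daylight saving is in effect and Halund is at UTC−10:00.
06:00 UTC − 10h = 20:00 Halund (rolling into the previous day, 19 March 2022).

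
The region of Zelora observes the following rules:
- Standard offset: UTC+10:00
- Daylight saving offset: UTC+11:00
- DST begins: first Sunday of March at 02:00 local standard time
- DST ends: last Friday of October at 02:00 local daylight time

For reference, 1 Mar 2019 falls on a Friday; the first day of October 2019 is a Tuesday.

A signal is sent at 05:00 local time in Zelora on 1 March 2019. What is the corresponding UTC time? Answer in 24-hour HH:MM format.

19:00

1 March 2019 is a Friday, so the first Sunday is March 3.
1 October 2019 is a Tuesday, so Fridays fall on 4, 11, 18, 25; the last is October 25.
Daylight saving runs 3 March – 25 October; 1 March 2019 is outside that window, so Zelora is on standard time at UTC+10:00.
05:00 local − 10h = 19:00 UTC (rolling into the previous day, 28 February 2019).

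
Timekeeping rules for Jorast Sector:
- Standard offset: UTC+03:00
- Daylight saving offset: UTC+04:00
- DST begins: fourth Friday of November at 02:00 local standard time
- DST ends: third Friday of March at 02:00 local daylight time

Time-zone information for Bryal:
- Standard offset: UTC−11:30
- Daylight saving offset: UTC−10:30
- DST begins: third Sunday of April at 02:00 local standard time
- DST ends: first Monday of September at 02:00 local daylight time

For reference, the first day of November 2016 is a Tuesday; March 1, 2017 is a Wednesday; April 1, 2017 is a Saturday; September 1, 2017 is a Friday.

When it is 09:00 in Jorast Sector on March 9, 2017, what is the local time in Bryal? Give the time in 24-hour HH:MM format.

1 November 2016 is a Tuesday, so the first Friday is November 4 and the fourth is November 25.
1 March 2017 is a Wednesday, so the first Friday is March 3 and the third is March 17.
March 9, 2017 lies within the daylight-saving period (25 November 2016 – 17 March 2017), so Jorast Sector is on daylight time, UTC+04:00.
09:00 Jorast Sector − 4h = 05:00 UTC.
1 April 2017 is a Saturday, so the first Sunday is April 2 and the third is April 16.
1 September 2017 is a Friday, so the first Monday is September 4.
At the standard offset (UTC−11:30), 05:00 UTC − 11h30m = 17:30 Bryal standard time (rolling into the previous day, 8 March 2017).
Daylight saving runs 16 April – 4 September; the standard-time date in Bryal, March 8, 2017, is outside that window, so Bryal is on standard time at UTC−11:30.
05:00 UTC − 11h30m = 17:30 Bryal (rolling into the previous day, 8 March 2017).

17:30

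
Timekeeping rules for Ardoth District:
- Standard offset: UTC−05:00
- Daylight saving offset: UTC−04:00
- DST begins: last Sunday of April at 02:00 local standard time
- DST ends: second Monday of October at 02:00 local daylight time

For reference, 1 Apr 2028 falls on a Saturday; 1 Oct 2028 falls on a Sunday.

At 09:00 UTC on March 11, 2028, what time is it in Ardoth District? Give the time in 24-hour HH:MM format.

04:00

1 April 2028 is a Saturday, so Sundays fall on 2, 9, 16, 23, 30; the last is April 30.
1 October 2028 is a Sunday, so the first Monday is October 2 and the second is October 9.
At the standard offset (UTC−05:00), 09:00 UTC − 5h = 04:00 Ardoth District standard time.
The standard-time date in Ardoth District, March 11, 2028, does not fall between 30 April and 9 October, so daylight saving is not in effect and Ardoth District is at UTC−05:00.
09:00 UTC − 5h = 04:00 local.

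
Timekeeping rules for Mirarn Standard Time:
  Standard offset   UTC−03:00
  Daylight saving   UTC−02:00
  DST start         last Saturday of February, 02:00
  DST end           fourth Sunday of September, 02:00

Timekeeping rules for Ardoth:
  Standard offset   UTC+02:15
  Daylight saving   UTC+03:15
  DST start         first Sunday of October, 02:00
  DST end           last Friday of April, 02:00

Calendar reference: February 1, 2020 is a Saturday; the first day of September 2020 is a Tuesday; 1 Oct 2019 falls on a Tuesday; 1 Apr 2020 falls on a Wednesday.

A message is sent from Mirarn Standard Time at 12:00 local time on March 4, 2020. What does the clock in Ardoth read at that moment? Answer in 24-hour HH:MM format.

1 February 2020 is a Saturday, so Saturdays fall on 1, 8, 15, 22, 29; the last is February 29.
1 September 2020 is a Tuesday, so the first Sunday is September 6 and the fourth is September 27.
Daylight saving runs 29 February – 27 September; March 4, 2020 is inside that window, so Mirarn Standard Time is at UTC−02:00.
12:00 Mirarn Standard Time + 2h = 14:00 UTC.
1 October 2019 is a Tuesday, so the first Sunday is October 6.
1 April 2020 is a Wednesday, so Fridays fall on 3, 10, 17, 24; the last is April 24.
At the standard offset (UTC+02:15), 14:00 UTC + 2h15m = 16:15 Ardoth standard time.
The standard-time date in Ardoth, March 4, 2020, lies within the daylight-saving period (6 October 2019 – 24 April 2020), so Ardoth is on daylight time, UTC+03:15.
14:00 UTC + 3h15m = 17:15 Ardoth.

17:15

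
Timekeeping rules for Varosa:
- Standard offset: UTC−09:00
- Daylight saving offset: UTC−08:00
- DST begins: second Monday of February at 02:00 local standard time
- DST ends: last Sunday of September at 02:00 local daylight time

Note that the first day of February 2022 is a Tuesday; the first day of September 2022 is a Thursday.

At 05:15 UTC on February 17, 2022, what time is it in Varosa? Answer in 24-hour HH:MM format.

1 February 2022 is a Tuesday, so the first Monday is February 7 and the second is February 14.
1 September 2022 is a Thursday, so Sundays fall on 4, 11, 18, 25; the last is September 25.
At the standard offset (UTC−09:00), 05:15 UTC − 9h = 20:15 Varosa standard time (rolling into the previous day, 16 February 2022).
Daylight saving runs 14 February – 25 September; the standard-time date in Varosa, February 16, 2022, is inside that window, so Varosa is at UTC−08:00.
05:15 UTC − 8h = 21:15 local (rolling into the previous day, 16 February 2022).

21:15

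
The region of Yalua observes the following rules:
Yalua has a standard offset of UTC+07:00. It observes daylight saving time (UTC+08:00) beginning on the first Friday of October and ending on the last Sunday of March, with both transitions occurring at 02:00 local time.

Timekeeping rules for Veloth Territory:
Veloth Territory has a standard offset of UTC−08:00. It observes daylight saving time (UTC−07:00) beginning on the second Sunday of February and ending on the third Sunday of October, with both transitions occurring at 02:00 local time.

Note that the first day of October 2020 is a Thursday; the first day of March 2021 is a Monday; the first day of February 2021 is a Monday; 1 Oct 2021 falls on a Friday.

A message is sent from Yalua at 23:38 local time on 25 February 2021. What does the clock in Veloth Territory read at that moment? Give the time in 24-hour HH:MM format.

08:38

1 October 2020 is a Thursday, so the first Friday is October 2.
1 March 2021 is a Monday, so Sundays fall on 7, 14, 21, 28; the last is March 28.
25 February 2021 lies within the daylight-saving period (2 October 2020 – 28 March 2021), so Yalua is on daylight time, UTC+08:00.
23:38 Yalua − 8h = 15:38 UTC.
1 February 2021 is a Monday, so the first Sunday is February 7 and the second is February 14.
1 October 2021 is a Friday, so the first Sunday is October 3 and the third is October 17.
At the standard offset (UTC−08:00), 15:38 UTC − 8h = 07:38 Veloth Territory standard time.
Daylight saving runs 14 February – 17 October; the standard-time date in Veloth Territory, 25 February 2021, is inside that window, so Veloth Territory is at UTC−07:00.
15:38 UTC − 7h = 08:38 Veloth Territory.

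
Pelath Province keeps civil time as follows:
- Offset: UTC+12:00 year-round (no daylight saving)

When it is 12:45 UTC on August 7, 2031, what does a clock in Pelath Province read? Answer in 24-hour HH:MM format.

00:45

Pelath Province stays on UTC+12:00 all year.
12:45 UTC + 12h = 00:45 local (rolling into the next day, 8 August 2031).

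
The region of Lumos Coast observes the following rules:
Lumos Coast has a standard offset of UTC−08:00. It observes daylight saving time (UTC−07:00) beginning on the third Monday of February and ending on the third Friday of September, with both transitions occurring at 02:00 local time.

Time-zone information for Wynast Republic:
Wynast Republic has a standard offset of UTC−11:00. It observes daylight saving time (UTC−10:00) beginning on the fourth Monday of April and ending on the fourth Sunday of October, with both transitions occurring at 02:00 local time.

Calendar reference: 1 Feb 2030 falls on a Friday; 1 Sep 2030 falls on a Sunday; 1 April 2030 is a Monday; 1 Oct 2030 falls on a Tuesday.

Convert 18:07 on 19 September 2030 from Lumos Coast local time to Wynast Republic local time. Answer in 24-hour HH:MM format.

15:07

1 February 2030 is a Friday, so the first Monday is February 4 and the third is February 18.
1 September 2030 is a Sunday, so the first Friday is September 6 and the third is September 20.
19 September 2030 lies within the daylight-saving period (18 February – 20 September), so Lumos Coast is on daylight time, UTC−07:00.
18:07 Lumos Coast + 7h = 01:07 UTC (rolling into the next day, 20 September 2030).
1 April 2030 is a Monday, so the first Monday is April 1 and the fourth is April 22.
1 October 2030 is a Tuesday, so the first Sunday is October 6 and the fourth is October 27.
At the standard offset (UTC−11:00), 01:07 UTC − 11h = 14:07 Wynast Republic standard time (rolling into the previous day, 19 September 2030).
Daylight saving runs 22 April – 27 October; the standard-time date in Wynast Republic, 19 September 2030, is inside that window, so Wynast Republic is at UTC−10:00.
01:07 UTC − 10h = 15:07 Wynast Republic (rolling into the previous day, 19 September 2030).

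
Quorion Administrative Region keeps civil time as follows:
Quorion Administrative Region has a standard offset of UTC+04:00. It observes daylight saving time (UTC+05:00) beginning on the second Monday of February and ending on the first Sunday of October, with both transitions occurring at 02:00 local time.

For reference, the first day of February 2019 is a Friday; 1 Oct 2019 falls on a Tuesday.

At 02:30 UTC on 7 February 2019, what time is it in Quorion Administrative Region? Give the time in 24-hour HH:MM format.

1 February 2019 is a Friday, so the first Monday is February 4 and the second is February 11.
1 October 2019 is a Tuesday, so the first Sunday is October 6.
At the standard offset (UTC+04:00), 02:30 UTC + 4h = 06:30 Quorion Administrative Region standard time.
The standard-time date in Quorion Administrative Region, 7 February 2019, is outside the daylight-saving period (11 February – 6 October), so Quorion Administrative Region is on standard time, UTC+04:00.
02:30 UTC + 4h = 06:30 local.

06:30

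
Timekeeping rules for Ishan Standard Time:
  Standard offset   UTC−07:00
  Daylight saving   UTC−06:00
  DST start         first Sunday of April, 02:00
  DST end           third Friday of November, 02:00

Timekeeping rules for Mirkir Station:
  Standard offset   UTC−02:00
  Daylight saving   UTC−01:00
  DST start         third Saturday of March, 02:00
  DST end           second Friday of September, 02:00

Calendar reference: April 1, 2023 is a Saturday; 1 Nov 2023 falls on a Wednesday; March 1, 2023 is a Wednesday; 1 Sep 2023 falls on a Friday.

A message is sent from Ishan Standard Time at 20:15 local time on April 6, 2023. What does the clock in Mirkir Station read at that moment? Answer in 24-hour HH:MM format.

1 April 2023 is a Saturday, so the first Sunday is April 2.
1 November 2023 is a Wednesday, so the first Friday is November 3 and the third is November 17.
April 6, 2023 lies within the daylight-saving period (2 April – 17 November), so Ishan Standard Time is on daylight time, UTC−06:00.
20:15 Ishan Standard Time + 6h = 02:15 UTC (rolling into the next day, 7 April 2023).
1 March 2023 is a Wednesday, so the first Saturday is March 4 and the third is March 18.
1 September 2023 is a Friday, so the first Friday is September 1 and the second is September 8.
At the standard offset (UTC−02:00), 02:15 UTC − 2h = 00:15 Mirkir Station standard time.
The standard-time date in Mirkir Station, April 7, 2023, falls between 18 March and 8 September, so daylight saving is in effect and Mirkir Station is at UTC−01:00.
02:15 UTC − 1h = 01:15 Mirkir Station.

01:15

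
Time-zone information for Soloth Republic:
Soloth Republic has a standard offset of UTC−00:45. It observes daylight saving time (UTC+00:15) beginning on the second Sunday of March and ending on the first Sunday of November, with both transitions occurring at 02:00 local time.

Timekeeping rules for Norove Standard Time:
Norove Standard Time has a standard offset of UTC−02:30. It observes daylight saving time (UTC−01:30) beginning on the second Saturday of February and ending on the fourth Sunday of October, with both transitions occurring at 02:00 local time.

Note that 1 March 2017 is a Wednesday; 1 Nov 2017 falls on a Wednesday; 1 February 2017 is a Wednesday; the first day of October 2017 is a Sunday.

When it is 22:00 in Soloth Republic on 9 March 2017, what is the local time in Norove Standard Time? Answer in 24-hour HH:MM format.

1 March 2017 is a Wednesday, so the first Sunday is March 5 and the second is March 12.
1 November 2017 is a Wednesday, so the first Sunday is November 5.
9 March 2017 is outside the daylight-saving period (12 March – 5 November), so Soloth Republic is on standard time, UTC−00:45.
22:00 Soloth Republic + 0h45m = 22:45 UTC.
1 February 2017 is a Wednesday, so the first Saturday is February 4 and the second is February 11.
1 October 2017 is a Sunday, so the first Sunday is October 1 and the fourth is October 22.
At the standard offset (UTC−02:30), 22:45 UTC − 2h30m = 20:15 Norove Standard Time standard time.
The standard-time date in Norove Standard Time, 9 March 2017, falls between 11 February and 22 October, so daylight saving is in effect and Norove Standard Time is at UTC−01:30.
22:45 UTC − 1h30m = 21:15 Norove Standard Time.

21:15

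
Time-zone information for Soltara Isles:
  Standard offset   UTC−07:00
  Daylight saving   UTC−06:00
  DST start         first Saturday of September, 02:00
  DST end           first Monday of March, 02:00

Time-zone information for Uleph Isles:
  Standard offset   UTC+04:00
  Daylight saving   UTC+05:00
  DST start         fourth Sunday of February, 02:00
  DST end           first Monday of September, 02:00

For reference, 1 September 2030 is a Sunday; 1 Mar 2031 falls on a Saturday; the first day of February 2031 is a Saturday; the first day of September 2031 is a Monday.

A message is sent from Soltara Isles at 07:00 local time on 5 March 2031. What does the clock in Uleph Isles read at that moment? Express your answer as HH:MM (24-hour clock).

1 September 2030 is a Sunday, so the first Saturday is September 7.
1 March 2031 is a Saturday, so the first Monday is March 3.
Daylight saving runs 7 September 2030 – 3 March 2031; 5 March 2031 is outside that window, so Soltara Isles is on standard time at UTC−07:00.
07:00 Soltara Isles + 7h = 14:00 UTC.
1 February 2031 is a Saturday, so the first Sunday is February 2 and the fourth is February 23.
1 September 2031 is a Monday, so the first Monday is September 1.
At the standard offset (UTC+04:00), 14:00 UTC + 4h = 18:00 Uleph Isles standard time.
The standard-time date in Uleph Isles, 5 March 2031, falls between 23 February and 1 September, so daylight saving is in effect and Uleph Isles is at UTC+05:00.
14:00 UTC + 5h = 19:00 Uleph Isles.

19:00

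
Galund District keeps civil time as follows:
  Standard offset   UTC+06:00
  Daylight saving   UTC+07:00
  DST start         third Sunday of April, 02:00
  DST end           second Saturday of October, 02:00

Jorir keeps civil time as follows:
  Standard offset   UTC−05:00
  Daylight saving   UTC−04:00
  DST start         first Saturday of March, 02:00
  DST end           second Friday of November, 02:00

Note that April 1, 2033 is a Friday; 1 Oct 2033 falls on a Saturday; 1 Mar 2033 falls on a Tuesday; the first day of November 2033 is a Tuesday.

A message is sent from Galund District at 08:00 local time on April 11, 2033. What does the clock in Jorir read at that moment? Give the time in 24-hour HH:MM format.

22:00

1 April 2033 is a Friday, so the first Sunday is April 3 and the third is April 17.
1 October 2033 is a Saturday, so the first Saturday is October 1 and the second is October 8.
April 11, 2033 is outside the daylight-saving period (17 April – 8 October), so Galund District is on standard time, UTC+06:00.
08:00 Galund District − 6h = 02:00 UTC.
1 March 2033 is a Tuesday, so the first Saturday is March 5.
1 November 2033 is a Tuesday, so the first Friday is November 4 and the second is November 11.
At the standard offset (UTC−05:00), 02:00 UTC − 5h = 21:00 Jorir standard time (rolling into the previous day, 10 April 2033).
Daylight saving runs 5 March – 11 November; the standard-time date in Jorir, April 10, 2033, is inside that window, so Jorir is at UTC−04:00.
02:00 UTC − 4h = 22:00 Jorir (rolling into the previous day, 10 April 2033).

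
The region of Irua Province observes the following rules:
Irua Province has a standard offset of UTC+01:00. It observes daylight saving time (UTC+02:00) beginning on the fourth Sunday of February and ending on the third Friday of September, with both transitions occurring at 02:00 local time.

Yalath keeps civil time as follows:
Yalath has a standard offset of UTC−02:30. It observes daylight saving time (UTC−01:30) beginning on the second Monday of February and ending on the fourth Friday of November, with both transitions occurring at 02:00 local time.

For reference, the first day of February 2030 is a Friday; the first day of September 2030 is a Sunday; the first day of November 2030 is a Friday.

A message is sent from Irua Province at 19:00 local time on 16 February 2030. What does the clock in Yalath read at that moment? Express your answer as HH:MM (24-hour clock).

1 February 2030 is a Friday, so the first Sunday is February 3 and the fourth is February 24.
1 September 2030 is a Sunday, so the first Friday is September 6 and the third is September 20.
16 February 2030 does not fall between 24 February and 20 September, so daylight saving is not in effect and Irua Province is at UTC+01:00.
19:00 Irua Province − 1h = 18:00 UTC.
1 February 2030 is a Friday, so the first Monday is February 4 and the second is February 11.
1 November 2030 is a Friday, so the first Friday is November 1 and the fourth is November 22.
At the standard offset (UTC−02:30), 18:00 UTC − 2h30m = 15:30 Yalath standard time.
The standard-time date in Yalath, 16 February 2030, falls between 11 February and 22 November, so daylight saving is in effect and Yalath is at UTC−01:30.
18:00 UTC − 1h30m = 16:30 Yalath.

16:30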